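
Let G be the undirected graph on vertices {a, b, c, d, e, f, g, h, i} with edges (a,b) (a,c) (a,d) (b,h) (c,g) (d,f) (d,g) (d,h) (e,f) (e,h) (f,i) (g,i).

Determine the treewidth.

A width-3 tree decomposition is:
Bags: B1 = {b, e, f, h}  B2 = {b, d, f, h}  B3 = {a, b, d, f}  B4 = {a, d, f, i}  B5 = {a, d, g, i}  B6 = {a, c, g, i}
Tree: B1–B2, B2–B3, B3–B4, B4–B5, B5–B6
Each bag holds 4 vertices, so the decomposition has width 3, which upper-bounds the treewidth. For the lower bound: the 4 vertex sets {b,e,h}, {f}, {d}, {a,c,g,i} are disjoint, each induces a connected subgraph, and every pair is joined by at least one edge of G. Contracting each set to a single vertex therefore yields K_{4} as a minor, and since treewidth is minor-monotone, tw(G) ≥ tw(K_{4}) = 3. Hence tw(G) = 3 exactly.

3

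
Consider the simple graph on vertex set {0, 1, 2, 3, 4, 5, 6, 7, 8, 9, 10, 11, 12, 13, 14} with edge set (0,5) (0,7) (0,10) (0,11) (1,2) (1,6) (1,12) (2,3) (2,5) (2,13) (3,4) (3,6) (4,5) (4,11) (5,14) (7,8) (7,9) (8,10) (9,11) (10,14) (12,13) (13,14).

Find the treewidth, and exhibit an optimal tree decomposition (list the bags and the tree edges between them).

Treewidth 3.
Bags: B1 = {1, 3, 6, 12}  B2 = {1, 2, 3, 12}  B3 = {2, 3, 12, 13}  B4 = {2, 3, 4, 13}  B5 = {2, 4, 5, 13}  B6 = {4, 5, 13, 14}  B7 = {4, 5, 11, 14}  B8 = {0, 5, 11, 14}  B9 = {0, 10, 11, 14}  B10 = {0, 9, 10, 11}  B11 = {0, 7, 9, 10}  B12 = {7, 8, 9, 10}
Tree: B1–B2, B2–B3, B3–B4, B4–B5, B5–B6, B6–B7, B7–B8, B8–B9, B9–B10, B10–B11, B11–B12

Each bag holds 4 vertices, so the decomposition has width 3, which upper-bounds the treewidth. For the lower bound: the 4 vertex sets {1,6,12}, {3}, {2}, {4,5,13,14} are disjoint, each induces a connected subgraph, and every pair is joined by at least one edge of G. Contracting each set to a single vertex therefore yields K_{4} as a minor, and since treewidth is minor-monotone, tw(G) ≥ tw(K_{4}) = 3. Hence tw(G) = 3 exactly.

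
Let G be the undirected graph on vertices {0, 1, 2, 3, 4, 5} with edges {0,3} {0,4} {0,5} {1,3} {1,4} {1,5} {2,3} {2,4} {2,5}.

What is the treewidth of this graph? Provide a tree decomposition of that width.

Treewidth 3.
Bags: B1 = {0, 1, 2, 3}  B2 = {0, 1, 2, 4}  B3 = {0, 1, 2, 5}
Tree: B1–B2, B2–B3

The largest bag has 4 vertices, giving width 3; this decomposition certifies tw(G) ≤ 3. For the lower bound: the 4 vertex sets {0,3}, {1,4}, {2}, {5} are disjoint, each induces a connected subgraph, and every pair is joined by at least one edge of G. Contracting each set to a single vertex therefore yields K_{4} as a minor, and since treewidth is minor-monotone, tw(G) ≥ tw(K_{4}) = 3. The upper and lower bounds meet at 3, so that is the treewidth.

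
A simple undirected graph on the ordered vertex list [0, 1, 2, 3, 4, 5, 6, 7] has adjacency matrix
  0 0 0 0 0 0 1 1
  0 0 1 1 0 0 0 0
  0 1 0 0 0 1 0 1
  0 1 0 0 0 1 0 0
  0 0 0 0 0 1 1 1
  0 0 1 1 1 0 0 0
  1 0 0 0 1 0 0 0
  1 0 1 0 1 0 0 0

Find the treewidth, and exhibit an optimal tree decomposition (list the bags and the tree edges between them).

Each bag holds 3 vertices, so the decomposition has width 2, which upper-bounds the treewidth. Since 1–3–5–2–1 is a cycle in G, G is not acyclic. Forests are exactly the graphs of treewidth ≤ 1, so tw(G) ≥ 2. Combining the bounds, tw(G) = 2.

Treewidth 2.
One such decomposition:
Bags: B1 = {1, 2, 3}  B2 = {2, 3, 5}  B3 = {2, 5, 7}  B4 = {4, 5, 7}  B5 = {0, 4, 7}  B6 = {0, 4, 6}
Tree: B1–B2, B2–B3, B3–B4, B4–B5, B5–B6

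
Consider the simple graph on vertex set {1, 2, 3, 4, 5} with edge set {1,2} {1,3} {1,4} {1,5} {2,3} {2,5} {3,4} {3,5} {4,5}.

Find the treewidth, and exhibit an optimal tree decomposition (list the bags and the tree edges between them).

Treewidth 3.
One optimal decomposition is:
Bags: B1 = {1, 3, 4, 5}  B2 = {1, 2, 3, 5}
Tree: B1–B2

Every bag has size at most 4, so the width is 4 − 1 = 3 and tw(G) ≤ 3. Conversely, {1, 2, 3, 5} is a clique of size 4, and the vertices of any clique must share a bag in every tree decomposition; so some bag has ≥ 4 vertices and tw(G) ≥ 3. Therefore the treewidth is 3.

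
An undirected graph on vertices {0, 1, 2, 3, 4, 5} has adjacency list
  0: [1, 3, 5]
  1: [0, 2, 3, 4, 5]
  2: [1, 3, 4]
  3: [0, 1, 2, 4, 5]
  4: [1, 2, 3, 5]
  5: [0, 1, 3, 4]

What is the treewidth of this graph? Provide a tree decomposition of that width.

The largest bag has 4 vertices, giving width 3; this decomposition certifies tw(G) ≤ 3. For the lower bound, the 4 vertices {0, 1, 3, 5} are pairwise adjacent, and any tree decomposition puts a clique entirely inside one bag — forcing width ≥ 3. Therefore the treewidth is 3.

Treewidth 3.
One such decomposition:
Bags: B1 = {0, 1, 3, 5}  B2 = {1, 3, 4, 5}  B3 = {1, 2, 3, 4}
Tree: B1–B2, B2–B3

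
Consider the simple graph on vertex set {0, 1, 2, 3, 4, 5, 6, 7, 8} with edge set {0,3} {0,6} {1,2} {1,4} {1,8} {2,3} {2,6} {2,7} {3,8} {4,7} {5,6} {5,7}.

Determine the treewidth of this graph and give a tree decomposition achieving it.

The largest bag has 4 vertices, giving width 3; this decomposition certifies tw(G) ≤ 3. For the lower bound: the 4 vertex sets {1,4,8}, {7}, {2}, {0,3,5,6} are disjoint, each induces a connected subgraph, and every pair is joined by at least one edge of G. Contracting each set to a single vertex therefore yields K_{4} as a minor, and since treewidth is minor-monotone, tw(G) ≥ tw(K_{4}) = 3. The upper and lower bounds meet at 3, so that is the treewidth.

Treewidth 3.
Bags: B1 = {1, 4, 7, 8}  B2 = {1, 2, 7, 8}  B3 = {2, 3, 7, 8}  B4 = {2, 3, 5, 7}  B5 = {2, 3, 5, 6}  B6 = {0, 3, 5, 6}
Tree: B1–B2, B2–B3, B3–B4, B4–B5, B5–B6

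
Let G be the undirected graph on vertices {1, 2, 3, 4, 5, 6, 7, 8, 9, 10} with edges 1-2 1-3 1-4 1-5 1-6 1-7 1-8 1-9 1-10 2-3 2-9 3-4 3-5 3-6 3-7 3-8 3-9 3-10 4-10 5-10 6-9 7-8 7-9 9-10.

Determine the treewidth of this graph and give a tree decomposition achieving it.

Every bag has size at most 4, so the width is 4 − 1 = 3 and tw(G) ≤ 3. Conversely, {1, 3, 7, 8} is a clique of size 4, and the vertices of any clique must share a bag in every tree decomposition; so some bag has ≥ 4 vertices and tw(G) ≥ 3. Therefore the treewidth is 3.

Treewidth 3.
Bags: B1 = {1, 3, 6, 9}  B2 = {1, 3, 7, 9}  B3 = {1, 3, 9, 10}  B4 = {1, 3, 5, 10}  B5 = {1, 2, 3, 9}  B6 = {1, 3, 4, 10}  B7 = {1, 3, 7, 8}
Tree: B1–B2, B2–B3, B3–B4, B1–B5, B3–B6, B2–B7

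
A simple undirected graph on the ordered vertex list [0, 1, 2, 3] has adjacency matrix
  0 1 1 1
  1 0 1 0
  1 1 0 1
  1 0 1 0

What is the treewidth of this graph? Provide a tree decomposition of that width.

Each bag holds 3 vertices, so the decomposition has width 2, which upper-bounds the treewidth. For the lower bound, the 3 vertices {0, 1, 2} are pairwise adjacent, and any tree decomposition puts a clique entirely inside one bag — forcing width ≥ 2. Combining the bounds, tw(G) = 2.

Treewidth 2.
One optimal decomposition is:
Bags: B1 = {0, 2, 3}  B2 = {0, 1, 2}
Tree: B1–B2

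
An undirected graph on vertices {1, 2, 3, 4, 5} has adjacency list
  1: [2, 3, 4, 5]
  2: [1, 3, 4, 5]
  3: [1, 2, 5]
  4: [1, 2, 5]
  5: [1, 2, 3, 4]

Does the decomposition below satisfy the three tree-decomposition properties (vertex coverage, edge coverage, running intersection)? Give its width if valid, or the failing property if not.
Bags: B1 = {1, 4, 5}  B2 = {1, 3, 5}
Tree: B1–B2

A tree decomposition must satisfy three properties: every vertex lies in some bag; for every edge, both endpoints lie together in some bag; and for every vertex, the bags containing it form a connected subtree. Here vertex 2 appears in no bag, so the decomposition is invalid.

No — vertex 2 appears in no bag.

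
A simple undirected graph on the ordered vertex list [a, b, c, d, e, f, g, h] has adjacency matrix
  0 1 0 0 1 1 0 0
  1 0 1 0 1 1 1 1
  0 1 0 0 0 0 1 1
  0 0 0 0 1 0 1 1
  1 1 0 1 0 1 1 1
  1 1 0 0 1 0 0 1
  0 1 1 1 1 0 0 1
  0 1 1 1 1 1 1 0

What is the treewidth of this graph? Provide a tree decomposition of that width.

The largest bag has 4 vertices, giving width 3; this decomposition certifies tw(G) ≤ 3. On the other hand G contains the 4-clique {d, e, g, h}. A clique must lie in a single bag of any decomposition, so no decomposition can have width below 3. Combining the bounds, tw(G) = 3.

Treewidth 3.
One such decomposition:
Bags: B1 = {b, e, f, h}  B2 = {a, b, e, f}  B3 = {b, e, g, h}  B4 = {d, e, g, h}  B5 = {b, c, g, h}
Tree: B1–B2, B1–B3, B3–B4, B3–B5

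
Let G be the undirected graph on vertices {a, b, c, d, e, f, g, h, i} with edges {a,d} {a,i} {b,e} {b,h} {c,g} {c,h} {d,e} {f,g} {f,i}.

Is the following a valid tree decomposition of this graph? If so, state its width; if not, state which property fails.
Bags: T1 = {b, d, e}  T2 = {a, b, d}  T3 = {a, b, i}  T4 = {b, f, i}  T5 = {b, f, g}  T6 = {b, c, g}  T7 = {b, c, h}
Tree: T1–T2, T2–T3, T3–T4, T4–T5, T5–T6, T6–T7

Yes; width 2.

Vertex coverage: the bags together contain {a, b, c, d, e, f, g, h, i}, the full vertex set. Edge coverage: each edge of G has both endpoints in at least one bag. Running intersection: for every vertex, the bags containing it form a connected subtree. All three properties hold, so this is a valid tree decomposition of width max|bag| − 1 = 2, and hence tw(G) ≤ 2.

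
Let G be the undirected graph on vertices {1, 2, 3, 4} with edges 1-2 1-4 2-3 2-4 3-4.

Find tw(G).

A width-2 tree decomposition is:
Bags: B1 = {2, 3, 4}  B2 = {1, 2, 4}
Tree: B1–B2
The largest bag has 3 vertices, giving width 2; this decomposition certifies tw(G) ≤ 2. For the lower bound, the 3 vertices {1, 2, 4} are pairwise adjacent, and any tree decomposition puts a clique entirely inside one bag — forcing width ≥ 2. Hence tw(G) = 2 exactly.

2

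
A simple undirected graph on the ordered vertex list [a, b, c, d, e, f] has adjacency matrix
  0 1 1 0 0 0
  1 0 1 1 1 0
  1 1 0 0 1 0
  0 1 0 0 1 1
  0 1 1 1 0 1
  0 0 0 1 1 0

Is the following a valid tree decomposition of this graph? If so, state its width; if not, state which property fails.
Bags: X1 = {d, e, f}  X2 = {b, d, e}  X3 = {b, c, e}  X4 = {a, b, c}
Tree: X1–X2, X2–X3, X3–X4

Checking the three conditions: (i) the bags cover all of {a, b, c, d, e, f}; (ii) for each edge, some bag contains both endpoints; (iii) the bags containing any fixed vertex form a subtree. All hold, so the decomposition is valid with width 3 − 1 = 2.

Yes; width 2.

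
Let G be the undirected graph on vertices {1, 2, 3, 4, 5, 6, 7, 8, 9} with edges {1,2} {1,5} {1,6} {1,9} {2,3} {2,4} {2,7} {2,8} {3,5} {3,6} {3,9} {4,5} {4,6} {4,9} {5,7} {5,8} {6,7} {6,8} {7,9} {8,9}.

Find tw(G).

A width-4 tree decomposition is:
Bags: B1 = {1, 2, 5, 6, 9}  B2 = {2, 5, 6, 8, 9}  B3 = {2, 5, 6, 7, 9}  B4 = {2, 4, 5, 6, 9}  B5 = {2, 3, 5, 6, 9}
Tree: B1–B2, B2–B3, B3–B4, B4–B5
The largest bag has 5 vertices, giving width 4; this decomposition certifies tw(G) ≤ 4. For the lower bound: the 5 vertex sets {1,2}, {8,9}, {5,7}, {6}, {4} are disjoint, each induces a connected subgraph, and every pair is joined by at least one edge of G. Contracting each set to a single vertex therefore yields K_{5} as a minor, and since treewidth is minor-monotone, tw(G) ≥ tw(K_{5}) = 4. Hence tw(G) = 4 exactly.

4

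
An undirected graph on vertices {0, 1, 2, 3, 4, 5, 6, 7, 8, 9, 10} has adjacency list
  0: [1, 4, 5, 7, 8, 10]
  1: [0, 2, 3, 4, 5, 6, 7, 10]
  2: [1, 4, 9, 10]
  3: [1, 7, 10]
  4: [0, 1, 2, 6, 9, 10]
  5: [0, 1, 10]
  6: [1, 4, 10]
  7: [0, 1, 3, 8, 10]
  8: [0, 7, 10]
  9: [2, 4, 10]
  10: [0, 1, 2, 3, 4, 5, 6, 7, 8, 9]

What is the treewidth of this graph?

3

A width-3 tree decomposition is:
Bags: B1 = {0, 1, 5, 10}  B2 = {0, 1, 4, 10}  B3 = {1, 4, 6, 10}  B4 = {0, 1, 7, 10}  B5 = {1, 2, 4, 10}  B6 = {2, 4, 9, 10}  B7 = {0, 7, 8, 10}  B8 = {1, 3, 7, 10}
Tree: B1–B2, B2–B3, B1–B4, B2–B5, B5–B6, B4–B7, B4–B8
The largest bag has 4 vertices, giving width 3; this decomposition certifies tw(G) ≤ 3. On the other hand G contains the 4-clique {0, 7, 8, 10}. A clique must lie in a single bag of any decomposition, so no decomposition can have width below 3. The upper and lower bounds meet at 3, so that is the treewidth.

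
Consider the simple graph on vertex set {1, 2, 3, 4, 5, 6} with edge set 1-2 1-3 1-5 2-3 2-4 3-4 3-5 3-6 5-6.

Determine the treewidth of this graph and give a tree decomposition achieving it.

Every bag has size at most 3, so the width is 3 − 1 = 2 and tw(G) ≤ 2. For the lower bound, the 3 vertices {1, 2, 3} are pairwise adjacent, and any tree decomposition puts a clique entirely inside one bag — forcing width ≥ 2. Therefore the treewidth is 2.

Treewidth 2.
One such decomposition:
Bags: B1 = {1, 2, 3}  B2 = {2, 3, 4}  B3 = {1, 3, 5}  B4 = {3, 5, 6}
Tree: B1–B2, B1–B3, B3–B4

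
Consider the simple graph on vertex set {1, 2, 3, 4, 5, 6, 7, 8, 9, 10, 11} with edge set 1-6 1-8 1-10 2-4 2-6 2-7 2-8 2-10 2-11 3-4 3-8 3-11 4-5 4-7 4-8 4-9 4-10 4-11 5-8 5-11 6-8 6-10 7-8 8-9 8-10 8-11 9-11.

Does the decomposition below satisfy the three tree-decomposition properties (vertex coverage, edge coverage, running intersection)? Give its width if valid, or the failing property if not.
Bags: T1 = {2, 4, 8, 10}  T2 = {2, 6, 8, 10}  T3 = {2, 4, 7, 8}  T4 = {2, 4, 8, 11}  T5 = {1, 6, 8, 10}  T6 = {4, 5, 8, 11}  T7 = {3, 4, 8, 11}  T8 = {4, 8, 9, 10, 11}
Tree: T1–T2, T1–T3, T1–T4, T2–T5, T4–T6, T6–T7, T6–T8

A tree decomposition must satisfy three properties: every vertex lies in some bag; for every edge, both endpoints lie together in some bag; and for every vertex, the bags containing it form a connected subtree. Here bags containing vertex 10 are not connected in the tree, so the decomposition is invalid.

No — bags containing vertex 10 are not connected in the tree.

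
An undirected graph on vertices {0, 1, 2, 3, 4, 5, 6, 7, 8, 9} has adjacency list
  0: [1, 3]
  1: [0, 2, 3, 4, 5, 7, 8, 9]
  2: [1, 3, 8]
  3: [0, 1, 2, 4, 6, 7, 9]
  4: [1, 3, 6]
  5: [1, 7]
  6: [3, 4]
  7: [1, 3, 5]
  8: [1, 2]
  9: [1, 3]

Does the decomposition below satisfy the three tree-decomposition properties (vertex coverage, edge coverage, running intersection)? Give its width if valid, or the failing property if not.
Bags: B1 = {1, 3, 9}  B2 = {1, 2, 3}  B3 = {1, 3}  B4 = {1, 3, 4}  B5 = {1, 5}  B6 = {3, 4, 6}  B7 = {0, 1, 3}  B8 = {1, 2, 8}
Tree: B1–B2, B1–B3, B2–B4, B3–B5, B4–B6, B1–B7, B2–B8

No — vertex 7 appears in no bag.

A tree decomposition must satisfy three properties: every vertex lies in some bag; for every edge, both endpoints lie together in some bag; and for every vertex, the bags containing it form a connected subtree. Here vertex 7 appears in no bag, so the decomposition is invalid.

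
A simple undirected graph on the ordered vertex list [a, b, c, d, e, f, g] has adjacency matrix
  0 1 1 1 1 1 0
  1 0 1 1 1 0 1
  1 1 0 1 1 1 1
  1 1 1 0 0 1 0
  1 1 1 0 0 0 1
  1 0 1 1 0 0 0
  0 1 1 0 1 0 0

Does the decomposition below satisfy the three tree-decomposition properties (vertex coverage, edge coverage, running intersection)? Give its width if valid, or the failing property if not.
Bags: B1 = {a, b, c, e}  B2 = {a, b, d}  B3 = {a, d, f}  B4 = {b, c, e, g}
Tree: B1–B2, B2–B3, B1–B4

No — edge (c,d) lies in no bag.

A tree decomposition must satisfy three properties: every vertex lies in some bag; for every edge, both endpoints lie together in some bag; and for every vertex, the bags containing it form a connected subtree. Here edge (c,d) lies in no bag, so the decomposition is invalid.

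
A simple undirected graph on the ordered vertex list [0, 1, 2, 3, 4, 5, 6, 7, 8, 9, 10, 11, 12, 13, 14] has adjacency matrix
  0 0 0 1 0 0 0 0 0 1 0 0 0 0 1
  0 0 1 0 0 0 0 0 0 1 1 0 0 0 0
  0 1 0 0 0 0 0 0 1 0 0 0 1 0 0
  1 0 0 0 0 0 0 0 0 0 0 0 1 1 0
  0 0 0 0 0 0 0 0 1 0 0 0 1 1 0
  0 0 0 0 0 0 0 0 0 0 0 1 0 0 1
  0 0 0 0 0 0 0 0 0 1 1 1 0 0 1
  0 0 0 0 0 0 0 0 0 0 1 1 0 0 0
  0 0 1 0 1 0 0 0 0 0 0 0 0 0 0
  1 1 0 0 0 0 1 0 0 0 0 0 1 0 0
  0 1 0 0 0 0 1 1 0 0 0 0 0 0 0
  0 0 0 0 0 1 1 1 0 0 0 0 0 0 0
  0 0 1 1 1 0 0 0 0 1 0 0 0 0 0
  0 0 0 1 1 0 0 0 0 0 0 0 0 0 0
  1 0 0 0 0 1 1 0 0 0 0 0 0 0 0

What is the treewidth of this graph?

3

A width-3 tree decomposition is:
Bags: B1 = {2, 4, 8, 13}  B2 = {2, 4, 12, 13}  B3 = {2, 3, 12, 13}  B4 = {1, 2, 3, 12}  B5 = {1, 3, 9, 12}  B6 = {0, 1, 3, 9}  B7 = {0, 1, 9, 10}  B8 = {0, 6, 9, 10}  B9 = {0, 6, 10, 14}  B10 = {6, 7, 10, 14}  B11 = {6, 7, 11, 14}  B12 = {5, 7, 11, 14}
Tree: B1–B2, B2–B3, B3–B4, B4–B5, B5–B6, B6–B7, B7–B8, B8–B9, B9–B10, B10–B11, B11–B12
The largest bag has 4 vertices, giving width 3; this decomposition certifies tw(G) ≤ 3. For the lower bound: the 4 vertex sets {4,8,13}, {2}, {12}, {0,1,3,9} are disjoint, each induces a connected subgraph, and every pair is joined by at least one edge of G. Contracting each set to a single vertex therefore yields K_{4} as a minor, and since treewidth is minor-monotone, tw(G) ≥ tw(K_{4}) = 3. Therefore the treewidth is 3.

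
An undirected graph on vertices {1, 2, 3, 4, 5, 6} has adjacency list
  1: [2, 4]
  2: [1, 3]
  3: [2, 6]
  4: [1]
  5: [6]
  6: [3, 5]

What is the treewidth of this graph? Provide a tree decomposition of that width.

Treewidth 1.
One such decomposition:
Bags: B1 = {5, 6}  B2 = {3, 6}  B3 = {2, 3}  B4 = {1, 2}  B5 = {1, 4}
Tree: B1–B2, B2–B3, B3–B4, B4–B5

The largest bag has 2 vertices, giving width 1; this decomposition certifies tw(G) ≤ 1. Any graph with an edge has treewidth ≥ 1, and G has the edge 5–6. Hence tw(G) = 1 exactly.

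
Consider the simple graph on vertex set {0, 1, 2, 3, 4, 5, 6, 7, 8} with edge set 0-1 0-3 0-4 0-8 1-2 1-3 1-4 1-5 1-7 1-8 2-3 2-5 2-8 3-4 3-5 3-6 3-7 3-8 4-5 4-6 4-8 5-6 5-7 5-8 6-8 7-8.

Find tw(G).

4

A width-4 tree decomposition is:
Bags: B1 = {1, 3, 4, 5, 8}  B2 = {3, 4, 5, 6, 8}  B3 = {1, 2, 3, 5, 8}  B4 = {1, 3, 5, 7, 8}  B5 = {0, 1, 3, 4, 8}
Tree: B1–B2, B1–B3, B3–B4, B1–B5
Every bag has size at most 5, so the width is 5 − 1 = 4 and tw(G) ≤ 4. Conversely, {0, 1, 3, 4, 8} is a clique of size 5, and the vertices of any clique must share a bag in every tree decomposition; so some bag has ≥ 5 vertices and tw(G) ≥ 4. Therefore the treewidth is 4.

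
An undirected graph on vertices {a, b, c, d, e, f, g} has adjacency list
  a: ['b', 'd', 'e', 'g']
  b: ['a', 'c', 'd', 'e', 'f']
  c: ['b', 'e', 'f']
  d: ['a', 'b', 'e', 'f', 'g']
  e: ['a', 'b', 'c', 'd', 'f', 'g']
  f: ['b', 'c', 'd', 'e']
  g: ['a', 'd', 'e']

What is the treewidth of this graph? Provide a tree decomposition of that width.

Every bag has size at most 4, so the width is 4 − 1 = 3 and tw(G) ≤ 3. Conversely, {a, d, e, g} is a clique of size 4, and the vertices of any clique must share a bag in every tree decomposition; so some bag has ≥ 4 vertices and tw(G) ≥ 3. Therefore the treewidth is 3.

Treewidth 3.
One such decomposition:
Bags: B1 = {b, c, e, f}  B2 = {b, d, e, f}  B3 = {a, b, d, e}  B4 = {a, d, e, g}
Tree: B1–B2, B2–B3, B3–B4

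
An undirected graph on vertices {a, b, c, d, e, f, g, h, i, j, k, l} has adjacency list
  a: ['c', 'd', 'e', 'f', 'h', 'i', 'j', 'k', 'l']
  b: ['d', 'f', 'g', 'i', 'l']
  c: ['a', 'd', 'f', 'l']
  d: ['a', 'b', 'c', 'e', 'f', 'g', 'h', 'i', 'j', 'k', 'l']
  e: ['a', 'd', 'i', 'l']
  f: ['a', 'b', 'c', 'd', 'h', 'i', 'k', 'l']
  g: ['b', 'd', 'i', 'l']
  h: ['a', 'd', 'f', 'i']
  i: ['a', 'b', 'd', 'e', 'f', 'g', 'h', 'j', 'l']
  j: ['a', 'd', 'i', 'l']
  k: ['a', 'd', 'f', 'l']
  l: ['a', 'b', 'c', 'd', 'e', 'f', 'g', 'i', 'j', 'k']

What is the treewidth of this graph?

A width-4 tree decomposition is:
Bags: B1 = {a, d, e, i, l}  B2 = {a, d, i, j, l}  B3 = {a, d, f, i, l}  B4 = {a, c, d, f, l}  B5 = {b, d, f, i, l}  B6 = {a, d, f, h, i}  B7 = {b, d, g, i, l}  B8 = {a, d, f, k, l}
Tree: B1–B2, B1–B3, B3–B4, B3–B5, B3–B6, B5–B7, B4–B8
Each bag holds 5 vertices, so the decomposition has width 4, which upper-bounds the treewidth. For the lower bound, the 5 vertices {a, d, f, h, i} are pairwise adjacent, and any tree decomposition puts a clique entirely inside one bag — forcing width ≥ 4. The upper and lower bounds meet at 4, so that is the treewidth.

4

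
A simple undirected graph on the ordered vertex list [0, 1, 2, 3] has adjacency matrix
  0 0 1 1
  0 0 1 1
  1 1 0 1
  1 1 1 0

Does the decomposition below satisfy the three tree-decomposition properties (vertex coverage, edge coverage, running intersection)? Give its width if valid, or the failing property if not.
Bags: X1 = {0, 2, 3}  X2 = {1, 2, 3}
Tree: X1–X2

Every vertex of G appears in some bag (union = {0, 1, 2, 3}); every edge is covered by a bag; and for each vertex v the set of bags containing v is connected in the bag tree. The decomposition is therefore valid. The largest bag has 3 vertices, so the width is 2.

Yes; width 2.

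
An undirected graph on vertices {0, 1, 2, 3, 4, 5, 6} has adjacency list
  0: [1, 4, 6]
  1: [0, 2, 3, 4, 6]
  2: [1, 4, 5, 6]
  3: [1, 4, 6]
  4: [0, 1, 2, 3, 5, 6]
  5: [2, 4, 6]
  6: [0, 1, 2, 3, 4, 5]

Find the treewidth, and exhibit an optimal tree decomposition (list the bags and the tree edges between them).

Treewidth 3.
One such decomposition:
Bags: B1 = {1, 2, 4, 6}  B2 = {1, 3, 4, 6}  B3 = {0, 1, 4, 6}  B4 = {2, 4, 5, 6}
Tree: B1–B2, B1–B3, B1–B4

Each bag holds 4 vertices, so the decomposition has width 3, which upper-bounds the treewidth. Conversely, {0, 1, 4, 6} is a clique of size 4, and the vertices of any clique must share a bag in every tree decomposition; so some bag has ≥ 4 vertices and tw(G) ≥ 3. The upper and lower bounds meet at 3, so that is the treewidth.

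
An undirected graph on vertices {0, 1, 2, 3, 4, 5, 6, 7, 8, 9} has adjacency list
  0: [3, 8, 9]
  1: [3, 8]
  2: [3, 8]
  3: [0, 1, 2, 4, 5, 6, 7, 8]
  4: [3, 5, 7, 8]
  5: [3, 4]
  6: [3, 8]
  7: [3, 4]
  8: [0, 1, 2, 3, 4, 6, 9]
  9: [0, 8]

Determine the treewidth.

A width-2 tree decomposition is:
Bags: B1 = {1, 3, 8}  B2 = {0, 3, 8}  B3 = {3, 4, 8}  B4 = {0, 8, 9}  B5 = {3, 4, 5}  B6 = {3, 6, 8}  B7 = {2, 3, 8}  B8 = {3, 4, 7}
Tree: B1–B2, B2–B3, B2–B4, B3–B5, B3–B6, B3–B7, B3–B8
Every bag has size at most 3, so the width is 3 − 1 = 2 and tw(G) ≤ 2. For the lower bound, the 3 vertices {0, 8, 9} are pairwise adjacent, and any tree decomposition puts a clique entirely inside one bag — forcing width ≥ 2. Combining the bounds, tw(G) = 2.

2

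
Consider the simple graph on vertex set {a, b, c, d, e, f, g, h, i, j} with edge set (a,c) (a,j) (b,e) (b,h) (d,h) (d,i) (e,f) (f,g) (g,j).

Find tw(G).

1

A width-1 tree decomposition is:
Bags: B1 = {d, i}  B2 = {d, h}  B3 = {b, h}  B4 = {b, e}  B5 = {e, f}  B6 = {f, g}  B7 = {g, j}  B8 = {a, j}  B9 = {a, c}
Tree: B1–B2, B2–B3, B3–B4, B4–B5, B5–B6, B6–B7, B7–B8, B8–B9
The largest bag has 2 vertices, giving width 1; this decomposition certifies tw(G) ≤ 1. Any graph with an edge has treewidth ≥ 1, and G has the edge i–d. Hence tw(G) = 1 exactly.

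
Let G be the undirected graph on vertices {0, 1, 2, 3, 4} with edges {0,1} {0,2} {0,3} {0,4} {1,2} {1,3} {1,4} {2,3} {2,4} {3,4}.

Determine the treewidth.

A width-4 tree decomposition is:
Bags: B1 = {0, 1, 2, 3, 4}
Tree: (single bag)
With just one bag of size 5, the width is 5 − 1 = 4, so tw(G) ≤ 4. Conversely, {0, 1, 2, 3, 4} is a clique of size 5, and the vertices of any clique must share a bag in every tree decomposition; so some bag has ≥ 5 vertices and tw(G) ≥ 4. Combining the bounds, tw(G) = 4.

4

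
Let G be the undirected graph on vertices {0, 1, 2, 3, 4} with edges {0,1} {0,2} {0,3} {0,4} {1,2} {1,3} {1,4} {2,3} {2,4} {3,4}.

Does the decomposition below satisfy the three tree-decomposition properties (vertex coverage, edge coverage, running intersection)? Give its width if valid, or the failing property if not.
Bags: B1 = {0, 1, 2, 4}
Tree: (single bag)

No — vertex 3 appears in no bag.

A tree decomposition must satisfy three properties: every vertex lies in some bag; for every edge, both endpoints lie together in some bag; and for every vertex, the bags containing it form a connected subtree. Here vertex 3 appears in no bag, so the decomposition is invalid.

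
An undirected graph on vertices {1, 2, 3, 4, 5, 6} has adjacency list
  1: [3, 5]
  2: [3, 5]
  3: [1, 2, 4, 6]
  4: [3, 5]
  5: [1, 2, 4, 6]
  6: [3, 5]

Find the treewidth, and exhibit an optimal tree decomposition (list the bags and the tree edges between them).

Treewidth 2.
Bags: B1 = {3, 5, 6}  B2 = {3, 4, 5}  B3 = {1, 3, 5}  B4 = {2, 3, 5}
Tree: B1–B2, B2–B3, B3–B4

Each bag holds 3 vertices, so the decomposition has width 2, which upper-bounds the treewidth. The edges 5–6–3–4–5 form a cycle, so G is not a tree and its treewidth is at least 2. Hence tw(G) = 2 exactly.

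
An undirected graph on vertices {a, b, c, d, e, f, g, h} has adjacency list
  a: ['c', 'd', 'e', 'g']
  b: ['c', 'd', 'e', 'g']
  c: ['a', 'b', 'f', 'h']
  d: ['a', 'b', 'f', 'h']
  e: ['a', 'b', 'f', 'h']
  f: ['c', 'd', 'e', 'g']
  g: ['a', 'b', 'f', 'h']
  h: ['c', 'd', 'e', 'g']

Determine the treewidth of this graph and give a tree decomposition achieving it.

Treewidth 4.
One optimal decomposition is:
Bags: B1 = {a, b, f, g, h}  B2 = {a, b, d, f, h}  B3 = {a, b, c, f, h}  B4 = {a, b, e, f, h}
Tree: B1–B2, B2–B3, B3–B4

The largest bag has 5 vertices, giving width 4; this decomposition certifies tw(G) ≤ 4. For the lower bound: the 5 vertex sets {a,g}, {d,h}, {b,c}, {f}, {e} are disjoint, each induces a connected subgraph, and every pair is joined by at least one edge of G. Contracting each set to a single vertex therefore yields K_{5} as a minor, and since treewidth is minor-monotone, tw(G) ≥ tw(K_{5}) = 4. Therefore the treewidth is 4.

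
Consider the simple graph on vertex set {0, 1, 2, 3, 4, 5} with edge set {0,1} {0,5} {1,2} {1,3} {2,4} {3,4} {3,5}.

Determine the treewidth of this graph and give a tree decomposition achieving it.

Treewidth 2.
One such decomposition:
Bags: B1 = {1, 2, 4}  B2 = {1, 3, 4}  B3 = {0, 1, 3}  B4 = {0, 3, 5}
Tree: B1–B2, B2–B3, B3–B4

Each bag holds 3 vertices, so the decomposition has width 2, which upper-bounds the treewidth. For the lower bound, G contains the cycle 2–4–3–1–2, so G is not a forest; only forests have treewidth ≤ 1, hence tw(G) ≥ 2. Therefore the treewidth is 2.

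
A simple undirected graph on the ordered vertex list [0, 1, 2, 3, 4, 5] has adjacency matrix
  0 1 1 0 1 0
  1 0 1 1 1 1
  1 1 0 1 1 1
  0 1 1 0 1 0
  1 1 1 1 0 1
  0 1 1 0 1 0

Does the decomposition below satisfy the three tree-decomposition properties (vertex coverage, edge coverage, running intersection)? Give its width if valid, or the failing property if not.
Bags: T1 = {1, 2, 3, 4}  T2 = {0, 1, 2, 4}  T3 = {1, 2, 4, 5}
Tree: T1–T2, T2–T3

Checking the three conditions: (i) the bags cover all of {0, 1, 2, 3, 4, 5}; (ii) for each edge, some bag contains both endpoints; (iii) the bags containing any fixed vertex form a subtree. All hold, so the decomposition is valid with width 4 − 1 = 3.

Yes; width 3.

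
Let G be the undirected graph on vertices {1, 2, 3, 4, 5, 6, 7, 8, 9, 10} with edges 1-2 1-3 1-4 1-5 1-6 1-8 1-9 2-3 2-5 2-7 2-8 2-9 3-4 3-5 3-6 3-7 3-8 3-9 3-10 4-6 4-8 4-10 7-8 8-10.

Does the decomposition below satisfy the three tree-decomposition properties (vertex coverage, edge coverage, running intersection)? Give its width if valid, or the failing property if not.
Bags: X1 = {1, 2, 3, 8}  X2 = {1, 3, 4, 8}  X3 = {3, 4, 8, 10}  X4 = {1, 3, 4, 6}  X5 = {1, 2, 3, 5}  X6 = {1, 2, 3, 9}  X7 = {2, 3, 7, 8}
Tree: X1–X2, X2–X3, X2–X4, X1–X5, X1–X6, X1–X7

Every vertex of G appears in some bag (union = {1, 2, 3, 4, 5, 6, 7, 8, 9, 10}); every edge is covered by a bag; and for each vertex v the set of bags containing v is connected in the bag tree. The decomposition is therefore valid. The largest bag has 4 vertices, so the width is 3.

Yes; width 3.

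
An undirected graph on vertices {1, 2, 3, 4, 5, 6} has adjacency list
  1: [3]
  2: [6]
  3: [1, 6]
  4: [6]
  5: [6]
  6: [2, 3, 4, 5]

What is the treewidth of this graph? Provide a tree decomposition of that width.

Treewidth 1.
Bags: B1 = {5, 6}  B2 = {4, 6}  B3 = {3, 6}  B4 = {2, 6}  B5 = {1, 3}
Tree: B1–B2, B2–B3, B3–B4, B3–B5

Every bag has size at most 2, so the width is 2 − 1 = 1 and tw(G) ≤ 1. G has an edge, so its treewidth is at least 1. The upper and lower bounds meet at 1, so that is the treewidth.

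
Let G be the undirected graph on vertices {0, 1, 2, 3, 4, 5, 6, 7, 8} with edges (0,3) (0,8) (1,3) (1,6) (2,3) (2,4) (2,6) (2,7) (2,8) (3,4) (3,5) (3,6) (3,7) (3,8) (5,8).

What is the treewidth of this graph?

A width-2 tree decomposition is:
Bags: B1 = {2, 3, 6}  B2 = {1, 3, 6}  B3 = {2, 3, 7}  B4 = {2, 3, 8}  B5 = {0, 3, 8}  B6 = {3, 5, 8}  B7 = {2, 3, 4}
Tree: B1–B2, B1–B3, B3–B4, B4–B5, B4–B6, B3–B7
Each bag holds 3 vertices, so the decomposition has width 2, which upper-bounds the treewidth. For the lower bound, the 3 vertices {0, 3, 8} are pairwise adjacent, and any tree decomposition puts a clique entirely inside one bag — forcing width ≥ 2. Combining the bounds, tw(G) = 2.

2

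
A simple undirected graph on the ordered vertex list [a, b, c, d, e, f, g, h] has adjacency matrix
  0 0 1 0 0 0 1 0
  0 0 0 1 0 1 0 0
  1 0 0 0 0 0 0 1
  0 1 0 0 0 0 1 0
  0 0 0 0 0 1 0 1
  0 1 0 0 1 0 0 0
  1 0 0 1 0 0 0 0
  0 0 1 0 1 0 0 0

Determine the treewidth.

A width-2 tree decomposition is:
Bags: B1 = {b, d, g}  B2 = {b, f, g}  B3 = {e, f, g}  B4 = {e, g, h}  B5 = {c, g, h}  B6 = {a, c, g}
Tree: B1–B2, B2–B3, B3–B4, B4–B5, B5–B6
The largest bag has 3 vertices, giving width 2; this decomposition certifies tw(G) ≤ 2. For the lower bound, G contains the cycle g–d–b–f–e–h–c–a–g, so G is not a forest; only forests have treewidth ≤ 1, hence tw(G) ≥ 2. Combining the bounds, tw(G) = 2.

2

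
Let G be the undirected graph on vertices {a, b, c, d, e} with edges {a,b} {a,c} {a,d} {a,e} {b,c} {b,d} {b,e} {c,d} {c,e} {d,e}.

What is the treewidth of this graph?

4

A width-4 tree decomposition is:
Bags: B1 = {a, b, c, d, e}
Tree: (single bag)
With just one bag of size 5, the width is 5 − 1 = 4, so tw(G) ≤ 4. For the lower bound, the 5 vertices {a, b, c, d, e} are pairwise adjacent, and any tree decomposition puts a clique entirely inside one bag — forcing width ≥ 4. Hence tw(G) = 4 exactly.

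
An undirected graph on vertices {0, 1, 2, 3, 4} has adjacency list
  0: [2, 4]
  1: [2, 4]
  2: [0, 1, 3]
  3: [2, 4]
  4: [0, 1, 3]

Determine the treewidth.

A width-2 tree decomposition is:
Bags: B1 = {2, 3, 4}  B2 = {1, 2, 4}  B3 = {0, 2, 4}
Tree: B1–B2, B2–B3
Each bag holds 3 vertices, so the decomposition has width 2, which upper-bounds the treewidth. Since 2–3–4–1–2 is a cycle in G, G is not acyclic. Forests are exactly the graphs of treewidth ≤ 1, so tw(G) ≥ 2. Combining the bounds, tw(G) = 2.

2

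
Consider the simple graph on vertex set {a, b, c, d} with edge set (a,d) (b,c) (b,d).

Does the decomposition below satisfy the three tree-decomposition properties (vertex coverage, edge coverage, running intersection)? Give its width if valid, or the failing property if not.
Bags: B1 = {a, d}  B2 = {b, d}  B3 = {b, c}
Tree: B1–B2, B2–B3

Yes; width 1.

Every vertex of G appears in some bag (union = {a, b, c, d}); every edge is covered by a bag; and for each vertex v the set of bags containing v is connected in the bag tree. The decomposition is therefore valid. The largest bag has 2 vertices, so the width is 1.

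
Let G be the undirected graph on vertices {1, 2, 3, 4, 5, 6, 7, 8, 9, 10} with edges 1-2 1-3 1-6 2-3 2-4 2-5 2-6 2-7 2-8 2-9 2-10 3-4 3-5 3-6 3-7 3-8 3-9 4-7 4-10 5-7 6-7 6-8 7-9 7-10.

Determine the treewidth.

A width-3 tree decomposition is:
Bags: B1 = {2, 3, 5, 7}  B2 = {2, 3, 7, 9}  B3 = {2, 3, 4, 7}  B4 = {2, 4, 7, 10}  B5 = {2, 3, 6, 7}  B6 = {1, 2, 3, 6}  B7 = {2, 3, 6, 8}
Tree: B1–B2, B2–B3, B3–B4, B2–B5, B5–B6, B6–B7
The largest bag has 4 vertices, giving width 3; this decomposition certifies tw(G) ≤ 3. For the lower bound, the 4 vertices {2, 4, 7, 10} are pairwise adjacent, and any tree decomposition puts a clique entirely inside one bag — forcing width ≥ 3. Therefore the treewidth is 3.

3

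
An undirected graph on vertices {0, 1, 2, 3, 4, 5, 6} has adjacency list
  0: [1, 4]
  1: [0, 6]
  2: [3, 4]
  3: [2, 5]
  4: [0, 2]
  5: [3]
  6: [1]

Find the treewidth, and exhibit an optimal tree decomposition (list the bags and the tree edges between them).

Treewidth 1.
One such decomposition:
Bags: B1 = {3, 5}  B2 = {2, 3}  B3 = {2, 4}  B4 = {0, 4}  B5 = {0, 1}  B6 = {1, 6}
Tree: B1–B2, B2–B3, B3–B4, B4–B5, B5–B6

The largest bag has 2 vertices, giving width 1; this decomposition certifies tw(G) ≤ 1. Since G has at least one edge (e.g. 5–3), it is not an edgeless graph, so tw(G) ≥ 1. Therefore the treewidth is 1.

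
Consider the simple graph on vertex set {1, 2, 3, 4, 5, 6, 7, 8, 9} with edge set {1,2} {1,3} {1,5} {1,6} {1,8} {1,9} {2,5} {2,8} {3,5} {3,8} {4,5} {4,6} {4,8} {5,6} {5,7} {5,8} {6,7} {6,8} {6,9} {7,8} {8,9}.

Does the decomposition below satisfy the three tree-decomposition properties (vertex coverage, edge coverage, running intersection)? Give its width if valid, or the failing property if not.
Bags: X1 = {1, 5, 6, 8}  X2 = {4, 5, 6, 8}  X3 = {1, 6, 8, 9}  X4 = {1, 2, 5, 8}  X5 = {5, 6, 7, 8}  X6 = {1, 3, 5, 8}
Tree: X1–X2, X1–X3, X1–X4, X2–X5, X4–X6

Vertex coverage: the bags together contain {1, 2, 3, 4, 5, 6, 7, 8, 9}, the full vertex set. Edge coverage: each edge of G has both endpoints in at least one bag. Running intersection: for every vertex, the bags containing it form a connected subtree. All three properties hold, so this is a valid tree decomposition of width max|bag| − 1 = 3, and hence tw(G) ≤ 3.

Yes; width 3.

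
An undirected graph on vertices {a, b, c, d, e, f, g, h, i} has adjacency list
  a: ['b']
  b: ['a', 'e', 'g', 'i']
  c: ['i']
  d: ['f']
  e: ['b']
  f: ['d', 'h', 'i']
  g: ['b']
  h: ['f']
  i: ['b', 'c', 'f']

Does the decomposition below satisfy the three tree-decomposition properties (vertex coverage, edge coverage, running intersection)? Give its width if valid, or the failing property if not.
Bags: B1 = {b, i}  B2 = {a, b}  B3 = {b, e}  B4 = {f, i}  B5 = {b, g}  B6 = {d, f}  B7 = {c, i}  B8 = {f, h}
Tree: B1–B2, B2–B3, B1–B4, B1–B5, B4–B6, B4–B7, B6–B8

Yes; width 1.

Vertex coverage: the bags together contain {a, b, c, d, e, f, g, h, i}, the full vertex set. Edge coverage: each edge of G has both endpoints in at least one bag. Running intersection: for every vertex, the bags containing it form a connected subtree. All three properties hold, so this is a valid tree decomposition of width max|bag| − 1 = 1, and hence tw(G) ≤ 1.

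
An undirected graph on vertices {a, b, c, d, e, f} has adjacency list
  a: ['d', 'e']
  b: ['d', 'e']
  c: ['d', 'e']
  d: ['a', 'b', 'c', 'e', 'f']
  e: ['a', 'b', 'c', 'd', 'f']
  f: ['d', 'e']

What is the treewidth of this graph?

2

A width-2 tree decomposition is:
Bags: B1 = {a, d, e}  B2 = {d, e, f}  B3 = {b, d, e}  B4 = {c, d, e}
Tree: B1–B2, B2–B3, B3–B4
The largest bag has 3 vertices, giving width 2; this decomposition certifies tw(G) ≤ 2. For the lower bound, the 3 vertices {d, e, f} are pairwise adjacent, and any tree decomposition puts a clique entirely inside one bag — forcing width ≥ 2. The upper and lower bounds meet at 2, so that is the treewidth.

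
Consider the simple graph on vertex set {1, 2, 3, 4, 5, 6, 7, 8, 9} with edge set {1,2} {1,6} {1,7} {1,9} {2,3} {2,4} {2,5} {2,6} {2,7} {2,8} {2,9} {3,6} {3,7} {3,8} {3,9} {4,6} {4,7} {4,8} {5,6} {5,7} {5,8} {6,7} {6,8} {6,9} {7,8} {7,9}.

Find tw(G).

A width-4 tree decomposition is:
Bags: B1 = {2, 3, 6, 7, 8}  B2 = {2, 4, 6, 7, 8}  B3 = {2, 5, 6, 7, 8}  B4 = {2, 3, 6, 7, 9}  B5 = {1, 2, 6, 7, 9}
Tree: B1–B2, B2–B3, B1–B4, B4–B5
Every bag has size at most 5, so the width is 5 − 1 = 4 and tw(G) ≤ 4. For the lower bound, the 5 vertices {2, 3, 6, 7, 8} are pairwise adjacent, and any tree decomposition puts a clique entirely inside one bag — forcing width ≥ 4. Therefore the treewidth is 4.

4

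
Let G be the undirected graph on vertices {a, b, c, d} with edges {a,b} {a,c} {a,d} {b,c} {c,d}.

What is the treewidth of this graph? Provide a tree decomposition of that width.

Treewidth 2.
One optimal decomposition is:
Bags: B1 = {a, c, d}  B2 = {a, b, c}
Tree: B1–B2

The largest bag has 3 vertices, giving width 2; this decomposition certifies tw(G) ≤ 2. Conversely, {a, c, d} is a clique of size 3, and the vertices of any clique must share a bag in every tree decomposition; so some bag has ≥ 3 vertices and tw(G) ≥ 2. Combining the bounds, tw(G) = 2.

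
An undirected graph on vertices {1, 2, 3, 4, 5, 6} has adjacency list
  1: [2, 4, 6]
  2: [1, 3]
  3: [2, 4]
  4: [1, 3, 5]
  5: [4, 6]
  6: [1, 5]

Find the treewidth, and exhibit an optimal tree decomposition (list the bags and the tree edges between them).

Treewidth 2.
One such decomposition:
Bags: B1 = {4, 5, 6}  B2 = {1, 4, 6}  B3 = {1, 3, 4}  B4 = {1, 2, 3}
Tree: B1–B2, B2–B3, B3–B4

Each bag holds 3 vertices, so the decomposition has width 2, which upper-bounds the treewidth. Since 5–6–1–4–5 is a cycle in G, G is not acyclic. Forests are exactly the graphs of treewidth ≤ 1, so tw(G) ≥ 2. The upper and lower bounds meet at 2, so that is the treewidth.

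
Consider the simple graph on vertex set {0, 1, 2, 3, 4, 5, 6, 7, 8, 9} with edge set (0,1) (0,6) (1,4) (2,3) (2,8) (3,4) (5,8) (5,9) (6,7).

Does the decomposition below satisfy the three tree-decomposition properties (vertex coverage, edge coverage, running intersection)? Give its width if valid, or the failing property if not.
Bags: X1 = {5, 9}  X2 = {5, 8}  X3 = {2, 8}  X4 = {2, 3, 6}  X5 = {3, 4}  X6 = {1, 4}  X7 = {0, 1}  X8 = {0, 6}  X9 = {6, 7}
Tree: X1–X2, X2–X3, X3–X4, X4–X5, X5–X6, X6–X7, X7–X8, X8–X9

No — bags containing vertex 6 are not connected in the tree.

A tree decomposition must satisfy three properties: every vertex lies in some bag; for every edge, both endpoints lie together in some bag; and for every vertex, the bags containing it form a connected subtree. Here bags containing vertex 6 are not connected in the tree, so the decomposition is invalid.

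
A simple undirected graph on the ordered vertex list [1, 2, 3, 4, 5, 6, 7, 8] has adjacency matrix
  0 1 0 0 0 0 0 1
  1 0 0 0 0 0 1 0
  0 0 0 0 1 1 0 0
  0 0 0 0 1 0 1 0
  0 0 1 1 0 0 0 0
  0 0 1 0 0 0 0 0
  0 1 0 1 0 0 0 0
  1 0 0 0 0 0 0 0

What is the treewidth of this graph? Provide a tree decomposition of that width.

Every bag has size at most 2, so the width is 2 − 1 = 1 and tw(G) ≤ 1. G has an edge, so its treewidth is at least 1. The upper and lower bounds meet at 1, so that is the treewidth.

Treewidth 1.
One optimal decomposition is:
Bags: B1 = {3, 6}  B2 = {3, 5}  B3 = {4, 5}  B4 = {4, 7}  B5 = {2, 7}  B6 = {1, 2}  B7 = {1, 8}
Tree: B1–B2, B2–B3, B3–B4, B4–B5, B5–B6, B6–B7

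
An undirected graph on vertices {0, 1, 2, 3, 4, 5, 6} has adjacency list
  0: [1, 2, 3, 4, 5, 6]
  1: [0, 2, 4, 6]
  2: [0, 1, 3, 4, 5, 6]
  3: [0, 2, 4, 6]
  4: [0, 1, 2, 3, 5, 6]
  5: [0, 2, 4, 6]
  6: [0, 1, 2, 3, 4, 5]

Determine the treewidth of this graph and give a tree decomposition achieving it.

Every bag has size at most 5, so the width is 5 − 1 = 4 and tw(G) ≤ 4. On the other hand G contains the 5-clique {0, 1, 2, 4, 6}. A clique must lie in a single bag of any decomposition, so no decomposition can have width below 4. Combining the bounds, tw(G) = 4.

Treewidth 4.
One optimal decomposition is:
Bags: B1 = {0, 2, 3, 4, 6}  B2 = {0, 1, 2, 4, 6}  B3 = {0, 2, 4, 5, 6}
Tree: B1–B2, B2–B3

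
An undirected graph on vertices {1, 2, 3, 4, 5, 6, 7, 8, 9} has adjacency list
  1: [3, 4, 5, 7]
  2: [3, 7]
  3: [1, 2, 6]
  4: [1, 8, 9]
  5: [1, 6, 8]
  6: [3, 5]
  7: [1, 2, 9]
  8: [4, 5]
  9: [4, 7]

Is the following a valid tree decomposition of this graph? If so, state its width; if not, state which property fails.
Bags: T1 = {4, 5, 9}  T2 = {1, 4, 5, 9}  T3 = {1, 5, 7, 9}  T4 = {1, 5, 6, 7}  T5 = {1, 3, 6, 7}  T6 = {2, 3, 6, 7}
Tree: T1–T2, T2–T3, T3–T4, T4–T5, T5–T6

A tree decomposition must satisfy three properties: every vertex lies in some bag; for every edge, both endpoints lie together in some bag; and for every vertex, the bags containing it form a connected subtree. Here vertex 8 appears in no bag, so the decomposition is invalid.

No — vertex 8 appears in no bag.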